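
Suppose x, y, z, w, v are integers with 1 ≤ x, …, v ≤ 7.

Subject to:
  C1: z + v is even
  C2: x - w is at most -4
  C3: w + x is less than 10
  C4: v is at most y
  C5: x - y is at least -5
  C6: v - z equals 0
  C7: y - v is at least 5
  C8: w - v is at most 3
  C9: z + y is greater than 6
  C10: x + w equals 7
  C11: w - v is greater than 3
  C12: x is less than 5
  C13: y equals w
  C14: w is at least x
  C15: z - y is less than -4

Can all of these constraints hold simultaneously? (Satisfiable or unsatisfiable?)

Unsatisfiable

Constraints 2, 5, 7, and 8 give x − y ≥ -5, y − v ≥ 5, v − w ≥ -3, w − x ≥ 4.
Adding all 4 inequalities: the left sides telescope to 0, and the right sides sum to (-5) + 5 + (-3) + 4 = 1. So 0 ≥ 1, which is false.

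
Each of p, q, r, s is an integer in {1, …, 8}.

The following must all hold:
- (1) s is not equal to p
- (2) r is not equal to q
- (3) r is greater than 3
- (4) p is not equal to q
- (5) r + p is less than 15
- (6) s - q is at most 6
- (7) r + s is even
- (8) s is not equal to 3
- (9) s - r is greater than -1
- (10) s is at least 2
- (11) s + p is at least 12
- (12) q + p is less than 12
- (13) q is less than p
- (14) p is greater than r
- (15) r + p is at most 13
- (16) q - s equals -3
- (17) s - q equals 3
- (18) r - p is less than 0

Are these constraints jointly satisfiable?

Setting (p, q, r, s) = (8, 2, 5, 5) satisfies everything: constraint 5: r + p = 13; constraint 6: s - q = 3, and the others follow.

Satisfiable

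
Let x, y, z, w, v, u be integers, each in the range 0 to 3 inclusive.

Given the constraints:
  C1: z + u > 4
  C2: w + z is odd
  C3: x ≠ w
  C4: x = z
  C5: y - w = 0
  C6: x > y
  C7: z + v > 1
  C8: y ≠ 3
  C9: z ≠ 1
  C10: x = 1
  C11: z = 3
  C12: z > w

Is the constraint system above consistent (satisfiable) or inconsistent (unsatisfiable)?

Unsatisfiable

Constraint 10 fixes x = 1 and constraint 11 fixes z = 3, but constraint 4 requires x = z. Since 1 ≠ 3, contradiction.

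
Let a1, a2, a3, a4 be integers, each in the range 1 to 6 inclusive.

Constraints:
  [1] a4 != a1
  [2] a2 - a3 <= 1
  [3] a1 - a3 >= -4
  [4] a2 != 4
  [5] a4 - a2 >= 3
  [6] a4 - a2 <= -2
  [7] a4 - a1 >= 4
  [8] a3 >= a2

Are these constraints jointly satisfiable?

Unsatisfiable

Constraints 2, 3, 6, and 7 give a1 − a3 ≥ -4, a3 − a2 ≥ -1, a2 − a4 ≥ 2, a4 − a1 ≥ 4.
Adding all 4 inequalities: the left sides telescope to 0, and the right sides sum to (-4) + (-1) + 2 + 4 = 1. So 0 ≥ 1, which is false.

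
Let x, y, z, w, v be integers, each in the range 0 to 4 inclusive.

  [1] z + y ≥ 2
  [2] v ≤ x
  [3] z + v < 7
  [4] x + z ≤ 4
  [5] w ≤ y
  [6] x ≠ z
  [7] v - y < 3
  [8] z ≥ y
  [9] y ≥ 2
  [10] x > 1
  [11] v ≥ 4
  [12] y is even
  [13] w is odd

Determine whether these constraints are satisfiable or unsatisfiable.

Unsatisfiable

From constraints 2 and 11: x ≥ v ≥ 4. From constraints 8 and 9: z ≥ y ≥ 2. Hence x + z ≥ 6. But constraint 4 requires x + z ≤ 4, and 4 < 6. Contradiction.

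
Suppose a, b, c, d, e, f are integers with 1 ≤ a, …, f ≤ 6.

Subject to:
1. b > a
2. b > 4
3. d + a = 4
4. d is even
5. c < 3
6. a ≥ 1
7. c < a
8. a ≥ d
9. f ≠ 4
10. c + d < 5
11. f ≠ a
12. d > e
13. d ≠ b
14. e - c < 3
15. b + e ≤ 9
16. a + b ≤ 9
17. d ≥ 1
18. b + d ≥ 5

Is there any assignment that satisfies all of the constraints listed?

Satisfiable

Setting (a, b, c, d, e, f) = (2, 6, 1, 2, 1, 5) satisfies everything: constraint 3: d + a = 4; constraint 10: c + d = 3, and the others follow.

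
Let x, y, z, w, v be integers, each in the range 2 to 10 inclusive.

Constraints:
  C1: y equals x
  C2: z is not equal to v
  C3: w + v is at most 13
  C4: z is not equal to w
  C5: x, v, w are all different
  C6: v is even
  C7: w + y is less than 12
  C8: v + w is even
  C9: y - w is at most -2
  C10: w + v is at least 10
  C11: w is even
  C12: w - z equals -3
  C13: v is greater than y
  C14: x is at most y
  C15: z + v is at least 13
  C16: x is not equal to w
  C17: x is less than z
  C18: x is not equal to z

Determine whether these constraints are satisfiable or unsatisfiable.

The assignment x = 3, y = 3, z = 9, w = 6, v = 4 works:
  constraint 3 holds since w + v = 10.
  constraint 7 holds since w + y = 9.
  constraint 9 holds since y - w = -3.
The rest check out directly.

Satisfiable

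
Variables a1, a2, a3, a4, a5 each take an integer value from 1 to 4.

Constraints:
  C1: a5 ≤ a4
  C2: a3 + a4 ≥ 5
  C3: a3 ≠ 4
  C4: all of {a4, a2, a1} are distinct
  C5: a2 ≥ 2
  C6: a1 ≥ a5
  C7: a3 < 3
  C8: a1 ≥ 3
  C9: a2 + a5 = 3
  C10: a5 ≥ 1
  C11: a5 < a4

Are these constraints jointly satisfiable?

Satisfiable

Take a1 = 3, a2 = 2, a3 = 1, a4 = 4, a5 = 1. Then constraint 2: a3 + a4 = 5; constraint 4: values 4, 2, 3 are distinct; constraint 9: a2 + a5 = 3, and every other listed constraint is also met.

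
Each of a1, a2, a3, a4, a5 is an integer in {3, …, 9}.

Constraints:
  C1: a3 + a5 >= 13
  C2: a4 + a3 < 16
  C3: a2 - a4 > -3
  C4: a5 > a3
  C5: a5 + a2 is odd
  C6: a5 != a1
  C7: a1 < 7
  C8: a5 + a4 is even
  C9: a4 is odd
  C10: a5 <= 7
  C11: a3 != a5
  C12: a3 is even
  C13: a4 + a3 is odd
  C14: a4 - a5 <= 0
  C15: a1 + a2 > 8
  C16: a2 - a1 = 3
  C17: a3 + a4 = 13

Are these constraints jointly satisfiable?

The assignment a1 = 3, a2 = 6, a3 = 6, a4 = 7, a5 = 7 works:
  constraint 1 holds since a3 + a5 = 13.
  constraint 2 holds since a4 + a3 = 13.
  constraint 3 holds since a2 - a4 = -1.
The rest check out directly.

Satisfiable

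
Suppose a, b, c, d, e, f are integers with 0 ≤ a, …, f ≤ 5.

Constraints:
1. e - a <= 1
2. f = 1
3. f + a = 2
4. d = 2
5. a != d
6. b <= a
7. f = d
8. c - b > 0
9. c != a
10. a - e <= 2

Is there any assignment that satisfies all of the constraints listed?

Constraint 2 fixes f = 1 and constraint 4 fixes d = 2, but constraint 7 requires f = d. Since 1 ≠ 2, contradiction.

Unsatisfiable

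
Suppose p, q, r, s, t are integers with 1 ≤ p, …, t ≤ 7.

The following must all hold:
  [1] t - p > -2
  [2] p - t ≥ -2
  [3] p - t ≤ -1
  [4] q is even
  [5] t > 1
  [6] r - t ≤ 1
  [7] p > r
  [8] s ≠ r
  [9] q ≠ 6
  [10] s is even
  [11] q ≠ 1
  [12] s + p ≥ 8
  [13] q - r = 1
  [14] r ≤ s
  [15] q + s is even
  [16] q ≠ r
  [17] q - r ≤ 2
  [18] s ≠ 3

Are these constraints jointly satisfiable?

One satisfying assignment is p = 4, q = 4, r = 3, s = 4, t = 5.
For the less obvious constraints — constraint 1: t - p = 1; constraint 2: p - t = -1 — and the others hold by inspection.

Satisfiable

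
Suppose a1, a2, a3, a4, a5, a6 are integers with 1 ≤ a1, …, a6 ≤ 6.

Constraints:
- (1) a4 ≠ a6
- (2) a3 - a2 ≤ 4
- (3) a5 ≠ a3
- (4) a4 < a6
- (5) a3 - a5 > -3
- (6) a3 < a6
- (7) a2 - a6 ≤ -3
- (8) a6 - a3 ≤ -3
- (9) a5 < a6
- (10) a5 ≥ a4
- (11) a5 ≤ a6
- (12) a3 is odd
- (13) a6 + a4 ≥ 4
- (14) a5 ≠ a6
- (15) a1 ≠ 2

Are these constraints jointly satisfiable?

Unsatisfiable

Constraints 2, 7, and 8 give a6 − a2 ≥ 3, a2 − a3 ≥ -4, a3 − a6 ≥ 3.
Adding all 3 inequalities: the left sides telescope to 0, and the right sides sum to 3 + (-4) + 3 = 2. So 0 ≥ 2, which is false.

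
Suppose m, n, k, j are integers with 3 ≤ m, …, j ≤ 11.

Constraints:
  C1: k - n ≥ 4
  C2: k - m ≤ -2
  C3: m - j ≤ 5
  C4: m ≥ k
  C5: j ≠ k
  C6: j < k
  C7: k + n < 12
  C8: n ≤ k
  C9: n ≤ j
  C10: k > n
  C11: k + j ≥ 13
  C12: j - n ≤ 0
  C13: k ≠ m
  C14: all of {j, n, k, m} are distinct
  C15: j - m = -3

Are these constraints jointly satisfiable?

Unsatisfiable

Constraints 1, 2, 3, and 12 give k − n ≥ 4, n − j ≥ 0, j − m ≥ -5, m − k ≥ 2.
Adding all 4 inequalities: the left sides telescope to 0, and the right sides sum to 4 + 0 + (-5) + 2 = 1. So 0 ≥ 1, which is false.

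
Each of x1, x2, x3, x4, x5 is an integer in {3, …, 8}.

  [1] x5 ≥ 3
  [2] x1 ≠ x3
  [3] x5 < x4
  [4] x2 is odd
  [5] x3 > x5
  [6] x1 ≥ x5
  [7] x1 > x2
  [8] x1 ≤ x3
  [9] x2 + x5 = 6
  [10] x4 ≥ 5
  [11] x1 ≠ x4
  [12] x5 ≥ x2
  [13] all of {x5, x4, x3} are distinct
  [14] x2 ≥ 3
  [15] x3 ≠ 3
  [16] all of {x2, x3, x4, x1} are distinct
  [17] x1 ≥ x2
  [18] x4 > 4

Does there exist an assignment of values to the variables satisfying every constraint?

Satisfiable

Take x1 = 4, x2 = 3, x3 = 8, x4 = 7, x5 = 3. Then constraint 9: x2 + x5 = 6; constraint 13: values 3, 7, 8 are distinct, and every other listed constraint is also met.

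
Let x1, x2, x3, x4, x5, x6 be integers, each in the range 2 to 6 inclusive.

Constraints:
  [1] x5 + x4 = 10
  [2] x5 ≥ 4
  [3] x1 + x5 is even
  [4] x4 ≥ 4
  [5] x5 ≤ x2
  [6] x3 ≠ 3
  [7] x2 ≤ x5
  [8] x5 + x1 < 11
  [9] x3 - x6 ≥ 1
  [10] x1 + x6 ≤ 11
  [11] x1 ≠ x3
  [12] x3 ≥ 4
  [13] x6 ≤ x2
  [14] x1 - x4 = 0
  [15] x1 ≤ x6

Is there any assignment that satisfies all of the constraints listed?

The assignment x1 = 5, x2 = 5, x3 = 6, x4 = 5, x5 = 5, x6 = 5 works:
  constraint 1 holds since x5 + x4 = 10.
  constraint 8 holds since x5 + x1 = 10.
The rest check out directly.

Satisfiable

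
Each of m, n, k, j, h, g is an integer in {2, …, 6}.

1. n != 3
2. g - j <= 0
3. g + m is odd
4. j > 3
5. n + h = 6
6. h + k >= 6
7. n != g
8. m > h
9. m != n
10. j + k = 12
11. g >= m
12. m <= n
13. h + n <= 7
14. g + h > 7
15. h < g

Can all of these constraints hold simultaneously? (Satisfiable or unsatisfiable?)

Satisfiable

Take m = 3, n = 4, k = 6, j = 6, h = 2, g = 6. Then constraint 2: g - j = 0; constraint 5: n + h = 6, and every other listed constraint is also met.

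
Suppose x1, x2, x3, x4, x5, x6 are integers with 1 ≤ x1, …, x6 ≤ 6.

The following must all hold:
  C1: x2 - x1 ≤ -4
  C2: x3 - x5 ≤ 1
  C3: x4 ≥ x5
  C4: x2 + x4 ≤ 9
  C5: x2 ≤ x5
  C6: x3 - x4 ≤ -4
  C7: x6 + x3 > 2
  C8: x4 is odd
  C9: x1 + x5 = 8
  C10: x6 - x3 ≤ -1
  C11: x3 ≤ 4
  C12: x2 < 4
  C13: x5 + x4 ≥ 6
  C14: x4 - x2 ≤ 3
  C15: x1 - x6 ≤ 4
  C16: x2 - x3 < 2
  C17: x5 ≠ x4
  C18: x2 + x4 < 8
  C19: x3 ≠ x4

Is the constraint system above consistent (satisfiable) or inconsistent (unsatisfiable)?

Unsatisfiable

Constraints 1, 6, 10, 14, and 15 give x4 − x3 ≥ 4, x3 − x6 ≥ 1, x6 − x1 ≥ -4, x1 − x2 ≥ 4, x2 − x4 ≥ -3.
Adding all 5 inequalities: the left sides telescope to 0, and the right sides sum to 4 + 1 + (-4) + 4 + (-3) = 2. So 0 ≥ 2, which is false.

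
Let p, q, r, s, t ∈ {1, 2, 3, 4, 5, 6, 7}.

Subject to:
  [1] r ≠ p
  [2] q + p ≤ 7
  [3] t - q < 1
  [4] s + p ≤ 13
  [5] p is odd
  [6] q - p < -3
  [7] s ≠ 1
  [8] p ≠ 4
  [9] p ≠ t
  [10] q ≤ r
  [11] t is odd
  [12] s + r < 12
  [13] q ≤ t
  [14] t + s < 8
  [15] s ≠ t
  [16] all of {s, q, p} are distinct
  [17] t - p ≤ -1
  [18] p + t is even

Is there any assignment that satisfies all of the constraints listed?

Try p = 5, q = 1, r = 3, s = 6, t = 1.
Check constraint 2: q + p = 6; constraint 3: t - q = 0; constraint 4: s + p = 11. The remaining constraints are straightforward to verify.

Satisfiable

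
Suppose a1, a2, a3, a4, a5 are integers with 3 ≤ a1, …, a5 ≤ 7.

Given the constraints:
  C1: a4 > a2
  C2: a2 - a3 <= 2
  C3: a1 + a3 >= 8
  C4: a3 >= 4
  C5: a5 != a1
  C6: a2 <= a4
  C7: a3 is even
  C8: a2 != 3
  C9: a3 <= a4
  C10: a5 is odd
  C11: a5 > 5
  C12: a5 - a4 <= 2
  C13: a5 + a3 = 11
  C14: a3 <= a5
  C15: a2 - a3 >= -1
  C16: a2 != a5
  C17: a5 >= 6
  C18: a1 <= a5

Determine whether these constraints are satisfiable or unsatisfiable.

Satisfiable

Take a1 = 5, a2 = 6, a3 = 4, a4 = 7, a5 = 7. Then constraint 2: a2 - a3 = 2; constraint 3: a1 + a3 = 9, and every other listed constraint is also met.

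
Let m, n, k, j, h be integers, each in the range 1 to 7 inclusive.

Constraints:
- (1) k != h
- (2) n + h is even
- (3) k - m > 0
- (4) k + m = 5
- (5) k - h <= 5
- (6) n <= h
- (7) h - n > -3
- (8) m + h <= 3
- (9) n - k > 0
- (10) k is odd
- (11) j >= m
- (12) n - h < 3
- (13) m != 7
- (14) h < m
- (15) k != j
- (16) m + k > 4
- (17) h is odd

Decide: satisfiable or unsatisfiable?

Unsatisfiable

Constraints 3, 6, 9, and 14 give k < n, n ≤ h, h < m, m < k. Chaining: k < n ≤ h < m < k, which forces k < k — impossible.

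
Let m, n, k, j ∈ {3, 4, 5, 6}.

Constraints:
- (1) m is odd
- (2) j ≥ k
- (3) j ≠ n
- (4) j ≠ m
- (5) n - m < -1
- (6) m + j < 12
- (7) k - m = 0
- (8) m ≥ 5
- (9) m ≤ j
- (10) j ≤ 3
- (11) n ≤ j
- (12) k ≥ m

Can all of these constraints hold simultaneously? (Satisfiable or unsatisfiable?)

Unsatisfiable

From constraint 8: m ≥ 5. From constraints 9 and 10: m ≤ j and j ≤ 3, so m ≤ 3. But 3 < 5, so no value of m works.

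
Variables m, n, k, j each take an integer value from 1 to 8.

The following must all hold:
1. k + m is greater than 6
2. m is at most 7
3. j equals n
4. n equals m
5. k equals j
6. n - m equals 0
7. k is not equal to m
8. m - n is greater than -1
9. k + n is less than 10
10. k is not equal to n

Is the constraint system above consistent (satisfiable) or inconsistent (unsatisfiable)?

Unsatisfiable

From constraints 3, 4, and 5, k = j = n = m, so k = m. But constraint 7 says k ≠ m. Contradiction.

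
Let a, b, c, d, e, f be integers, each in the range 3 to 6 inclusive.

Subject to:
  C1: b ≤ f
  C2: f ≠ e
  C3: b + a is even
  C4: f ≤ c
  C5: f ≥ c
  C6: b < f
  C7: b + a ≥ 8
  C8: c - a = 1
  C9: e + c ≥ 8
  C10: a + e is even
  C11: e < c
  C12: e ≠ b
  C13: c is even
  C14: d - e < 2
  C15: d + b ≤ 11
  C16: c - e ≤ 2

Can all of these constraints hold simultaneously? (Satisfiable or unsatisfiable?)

Satisfiable

One satisfying assignment is a = 5, b = 3, c = 6, d = 6, e = 5, f = 6.
For the less obvious constraints — constraint 7: b + a = 8; constraint 8: c - a = 1 — and the others hold by inspection.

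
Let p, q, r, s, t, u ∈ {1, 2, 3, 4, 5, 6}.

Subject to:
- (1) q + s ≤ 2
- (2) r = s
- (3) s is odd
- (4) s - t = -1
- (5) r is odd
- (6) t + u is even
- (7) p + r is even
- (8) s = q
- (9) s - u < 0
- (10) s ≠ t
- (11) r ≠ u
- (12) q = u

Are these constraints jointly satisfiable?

Unsatisfiable

From constraints 2, 8, and 12, r = s = q = u, so r = u. But constraint 11 says r ≠ u. Contradiction.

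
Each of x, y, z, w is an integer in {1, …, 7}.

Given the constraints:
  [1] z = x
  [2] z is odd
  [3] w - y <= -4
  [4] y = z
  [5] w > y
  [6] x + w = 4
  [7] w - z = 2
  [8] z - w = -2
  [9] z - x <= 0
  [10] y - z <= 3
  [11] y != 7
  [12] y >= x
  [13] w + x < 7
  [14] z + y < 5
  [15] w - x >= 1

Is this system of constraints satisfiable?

Unsatisfiable

Constraints 3, 9, 10, and 15 give x − z ≥ 0, z − y ≥ -3, y − w ≥ 4, w − x ≥ 1.
Adding all 4 inequalities: the left sides telescope to 0, and the right sides sum to 0 + (-3) + 4 + 1 = 2. So 0 ≥ 2, which is false.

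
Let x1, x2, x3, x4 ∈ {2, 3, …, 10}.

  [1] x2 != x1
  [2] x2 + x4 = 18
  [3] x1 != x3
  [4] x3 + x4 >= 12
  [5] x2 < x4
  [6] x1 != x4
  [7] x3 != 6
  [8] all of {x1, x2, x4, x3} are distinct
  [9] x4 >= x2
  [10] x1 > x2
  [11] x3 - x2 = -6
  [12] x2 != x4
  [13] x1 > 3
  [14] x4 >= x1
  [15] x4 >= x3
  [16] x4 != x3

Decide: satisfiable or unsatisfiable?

Satisfiable

Setting (x1, x2, x3, x4) = (9, 8, 2, 10) satisfies everything: constraint 2: x2 + x4 = 18; constraint 4: x3 + x4 = 12; constraint 11: x3 - x2 = -6, and the others follow.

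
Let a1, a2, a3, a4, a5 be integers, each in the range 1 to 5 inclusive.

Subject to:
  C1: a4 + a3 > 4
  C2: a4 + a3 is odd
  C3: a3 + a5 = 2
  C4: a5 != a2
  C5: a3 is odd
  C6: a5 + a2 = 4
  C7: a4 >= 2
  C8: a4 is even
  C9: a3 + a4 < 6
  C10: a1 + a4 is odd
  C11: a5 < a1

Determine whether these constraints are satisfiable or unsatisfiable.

Satisfiable

Setting (a1, a2, a3, a4, a5) = (3, 3, 1, 4, 1) satisfies everything: constraint 1: a4 + a3 = 5; constraint 3: a3 + a5 = 2; constraint 6: a5 + a2 = 4, and the others follow.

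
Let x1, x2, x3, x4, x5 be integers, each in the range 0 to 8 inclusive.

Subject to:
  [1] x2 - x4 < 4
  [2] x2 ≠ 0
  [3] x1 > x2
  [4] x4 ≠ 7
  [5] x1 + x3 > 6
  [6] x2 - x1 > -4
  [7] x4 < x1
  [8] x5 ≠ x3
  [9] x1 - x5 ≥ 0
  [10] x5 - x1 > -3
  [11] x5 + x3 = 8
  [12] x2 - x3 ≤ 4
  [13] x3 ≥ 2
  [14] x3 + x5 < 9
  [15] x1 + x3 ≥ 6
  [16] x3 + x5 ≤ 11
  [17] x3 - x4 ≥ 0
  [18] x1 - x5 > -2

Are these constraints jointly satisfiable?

Setting (x1, x2, x3, x4, x5) = (6, 3, 2, 1, 6) satisfies everything: constraint 1: x2 - x4 = 2; constraint 5: x1 + x3 = 8, and the others follow.

Satisfiable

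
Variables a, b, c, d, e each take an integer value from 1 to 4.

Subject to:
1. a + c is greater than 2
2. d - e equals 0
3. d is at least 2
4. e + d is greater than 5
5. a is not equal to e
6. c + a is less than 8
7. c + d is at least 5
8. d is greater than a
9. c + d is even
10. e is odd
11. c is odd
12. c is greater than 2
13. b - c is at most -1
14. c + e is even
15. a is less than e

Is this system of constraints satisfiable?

Satisfiable

The assignment a = 2, b = 1, c = 3, d = 3, e = 3 works:
  constraint 1 holds since a + c = 5.
  constraint 2 holds since d - e = 0.
The rest check out directly.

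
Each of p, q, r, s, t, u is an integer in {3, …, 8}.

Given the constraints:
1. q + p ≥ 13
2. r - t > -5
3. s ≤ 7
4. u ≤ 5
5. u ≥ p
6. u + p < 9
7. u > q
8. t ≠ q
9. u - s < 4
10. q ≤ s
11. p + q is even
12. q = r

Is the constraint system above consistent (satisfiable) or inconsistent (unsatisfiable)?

From constraints 3 and 10: q ≤ s ≤ 7. From constraints 4 and 5: p ≤ u ≤ 5. Hence q + p ≤ 12. But constraint 1 requires q + p ≥ 13, and 13 > 12. Contradiction.

Unsatisfiable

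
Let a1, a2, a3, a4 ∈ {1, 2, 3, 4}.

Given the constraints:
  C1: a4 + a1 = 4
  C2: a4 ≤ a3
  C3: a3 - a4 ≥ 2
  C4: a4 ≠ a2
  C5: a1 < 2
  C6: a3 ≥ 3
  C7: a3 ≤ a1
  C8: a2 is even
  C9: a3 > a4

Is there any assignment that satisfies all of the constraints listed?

Unsatisfiable

From constraints 6 and 7: a1 ≥ a3 and a3 ≥ 3, so a1 ≥ 3. From constraint 5: a1 ≤ 1. But 1 < 3, so no value of a1 works.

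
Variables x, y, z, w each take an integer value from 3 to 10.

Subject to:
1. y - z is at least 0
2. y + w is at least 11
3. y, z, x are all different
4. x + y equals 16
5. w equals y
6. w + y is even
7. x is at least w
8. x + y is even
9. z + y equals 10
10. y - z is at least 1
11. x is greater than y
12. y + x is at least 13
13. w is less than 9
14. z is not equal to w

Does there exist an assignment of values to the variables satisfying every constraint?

Satisfiable

One satisfying assignment is x = 10, y = 6, z = 4, w = 6.
For the less obvious constraints — constraint 1: y - z = 2; constraint 2: y + w = 12; constraint 4: x + y = 16 — and the others hold by inspection.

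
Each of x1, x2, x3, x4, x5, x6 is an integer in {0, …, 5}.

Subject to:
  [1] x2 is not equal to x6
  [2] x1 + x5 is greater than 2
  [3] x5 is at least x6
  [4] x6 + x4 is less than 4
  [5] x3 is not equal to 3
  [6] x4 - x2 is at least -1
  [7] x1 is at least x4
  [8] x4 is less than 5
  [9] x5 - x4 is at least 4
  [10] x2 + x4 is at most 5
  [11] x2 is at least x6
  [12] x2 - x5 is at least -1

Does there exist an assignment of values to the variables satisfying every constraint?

Unsatisfiable

Constraints 6, 9, and 12 give x5 − x4 ≥ 4, x4 − x2 ≥ -1, x2 − x5 ≥ -1.
Adding all 3 inequalities: the left sides telescope to 0, and the right sides sum to 4 + (-1) + (-1) = 2. So 0 ≥ 2, which is false.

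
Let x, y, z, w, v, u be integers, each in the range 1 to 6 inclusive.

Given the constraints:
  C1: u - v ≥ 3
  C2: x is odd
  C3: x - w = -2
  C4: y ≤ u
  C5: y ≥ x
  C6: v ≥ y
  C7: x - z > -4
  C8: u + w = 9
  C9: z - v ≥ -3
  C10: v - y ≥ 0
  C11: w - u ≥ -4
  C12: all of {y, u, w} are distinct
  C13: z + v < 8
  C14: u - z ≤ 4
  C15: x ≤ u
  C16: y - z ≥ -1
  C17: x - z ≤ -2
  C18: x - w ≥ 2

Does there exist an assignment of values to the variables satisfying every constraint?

Constraints 1, 10, 11, 16, 17, and 18 give x − w ≥ 2, w − u ≥ -4, u − v ≥ 3, v − y ≥ 0, y − z ≥ -1, z − x ≥ 2.
Adding all 6 inequalities: the left sides telescope to 0, and the right sides sum to 2 + (-4) + 3 + 0 + (-1) + 2 = 2. So 0 ≥ 2, which is false.

Unsatisfiable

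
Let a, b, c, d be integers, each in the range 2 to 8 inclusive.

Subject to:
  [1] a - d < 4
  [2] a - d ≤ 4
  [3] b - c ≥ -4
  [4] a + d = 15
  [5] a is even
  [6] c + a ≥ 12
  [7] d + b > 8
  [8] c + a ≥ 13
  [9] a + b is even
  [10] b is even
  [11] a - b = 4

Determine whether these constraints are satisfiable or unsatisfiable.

Satisfiable

Take a = 8, b = 4, c = 7, d = 7. Then constraint 1: a - d = 1; constraint 2: a - d = 1; constraint 3: b - c = -3, and every other listed constraint is also met.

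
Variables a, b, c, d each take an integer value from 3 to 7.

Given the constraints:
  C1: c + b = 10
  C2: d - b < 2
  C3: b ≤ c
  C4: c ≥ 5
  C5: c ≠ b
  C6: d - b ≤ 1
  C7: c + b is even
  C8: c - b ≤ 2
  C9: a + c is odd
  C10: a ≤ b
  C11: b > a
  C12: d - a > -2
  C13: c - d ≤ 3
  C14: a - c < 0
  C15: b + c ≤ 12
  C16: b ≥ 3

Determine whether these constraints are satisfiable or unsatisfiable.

Satisfiable

Take a = 3, b = 4, c = 6, d = 4. Then constraint 1: c + b = 10; constraint 2: d - b = 0; constraint 6: d - b = 0, and every other listed constraint is also met.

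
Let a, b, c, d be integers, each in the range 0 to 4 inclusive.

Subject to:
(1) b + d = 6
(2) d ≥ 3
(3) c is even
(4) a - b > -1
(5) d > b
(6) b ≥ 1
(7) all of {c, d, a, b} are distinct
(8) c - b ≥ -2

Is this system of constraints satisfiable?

Setting (a, b, c, d) = (3, 2, 0, 4) satisfies everything: constraint 1: b + d = 6; constraint 4: a - b = 1, and the others follow.

Satisfiable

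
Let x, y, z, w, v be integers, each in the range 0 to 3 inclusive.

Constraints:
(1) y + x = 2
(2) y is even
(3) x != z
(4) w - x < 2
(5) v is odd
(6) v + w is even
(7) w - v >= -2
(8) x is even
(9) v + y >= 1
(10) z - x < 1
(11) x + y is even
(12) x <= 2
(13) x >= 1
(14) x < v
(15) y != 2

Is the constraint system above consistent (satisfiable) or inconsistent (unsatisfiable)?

Satisfiable

Setting (x, y, z, w, v) = (2, 0, 0, 3, 3) satisfies everything: constraint 1: y + x = 2; constraint 4: w - x = 1, and the others follow.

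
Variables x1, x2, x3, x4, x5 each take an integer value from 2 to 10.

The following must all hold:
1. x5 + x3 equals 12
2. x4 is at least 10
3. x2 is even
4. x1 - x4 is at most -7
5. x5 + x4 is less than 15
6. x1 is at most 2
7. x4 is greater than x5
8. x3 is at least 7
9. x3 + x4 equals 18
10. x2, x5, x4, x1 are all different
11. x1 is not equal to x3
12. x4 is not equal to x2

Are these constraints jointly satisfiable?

Satisfiable

One satisfying assignment is x1 = 2, x2 = 6, x3 = 8, x4 = 10, x5 = 4.
For the less obvious constraints — constraint 1: x5 + x3 = 12; constraint 4: x1 - x4 = -8; constraint 5: x5 + x4 = 14 — and the others hold by inspection.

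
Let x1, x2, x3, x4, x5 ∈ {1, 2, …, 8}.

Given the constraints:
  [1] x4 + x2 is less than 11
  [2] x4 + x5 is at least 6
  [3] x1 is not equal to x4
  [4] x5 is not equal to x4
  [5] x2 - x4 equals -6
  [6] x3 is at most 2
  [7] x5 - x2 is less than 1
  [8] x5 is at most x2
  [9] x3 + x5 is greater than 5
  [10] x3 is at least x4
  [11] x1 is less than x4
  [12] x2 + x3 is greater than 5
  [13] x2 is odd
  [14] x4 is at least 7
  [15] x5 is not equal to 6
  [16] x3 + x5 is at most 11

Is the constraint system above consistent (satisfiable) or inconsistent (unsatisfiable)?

From constraints 10 and 14: x3 ≥ x4 and x4 ≥ 7, so x3 ≥ 7. From constraint 6: x3 ≤ 2. But 2 < 7, so no value of x3 works.

Unsatisfiable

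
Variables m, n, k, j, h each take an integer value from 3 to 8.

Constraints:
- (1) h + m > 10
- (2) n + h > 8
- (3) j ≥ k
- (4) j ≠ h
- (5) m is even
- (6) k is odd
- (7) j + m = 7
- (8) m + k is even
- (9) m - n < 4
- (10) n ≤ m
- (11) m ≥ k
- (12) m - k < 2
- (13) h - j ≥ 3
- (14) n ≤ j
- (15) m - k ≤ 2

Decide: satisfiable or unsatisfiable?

Constraint 5 makes m even and constraint 6 makes k odd, so m + k must be odd. Constraint 8 says m + k is even — contradiction.

Unsatisfiable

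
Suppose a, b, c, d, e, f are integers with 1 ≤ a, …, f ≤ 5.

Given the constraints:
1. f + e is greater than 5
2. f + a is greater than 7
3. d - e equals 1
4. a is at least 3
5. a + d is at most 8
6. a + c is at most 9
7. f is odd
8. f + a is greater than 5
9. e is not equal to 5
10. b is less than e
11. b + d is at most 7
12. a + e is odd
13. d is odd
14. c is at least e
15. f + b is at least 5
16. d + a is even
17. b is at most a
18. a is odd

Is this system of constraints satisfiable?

Satisfiable

Take a = 3, b = 1, c = 5, d = 3, e = 2, f = 5. Then constraint 1: f + e = 7; constraint 2: f + a = 8, and every other listed constraint is also met.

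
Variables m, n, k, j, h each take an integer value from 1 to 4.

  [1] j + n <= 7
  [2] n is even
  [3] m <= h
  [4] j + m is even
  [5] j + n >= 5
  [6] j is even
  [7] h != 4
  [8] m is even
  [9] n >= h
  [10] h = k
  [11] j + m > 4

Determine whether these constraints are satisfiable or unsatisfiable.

Satisfiable

The assignment m = 2, n = 2, k = 2, j = 4, h = 2 works:
  constraint 1 holds since j + n = 6.
  constraint 5 holds since j + n = 6.
The rest check out directly.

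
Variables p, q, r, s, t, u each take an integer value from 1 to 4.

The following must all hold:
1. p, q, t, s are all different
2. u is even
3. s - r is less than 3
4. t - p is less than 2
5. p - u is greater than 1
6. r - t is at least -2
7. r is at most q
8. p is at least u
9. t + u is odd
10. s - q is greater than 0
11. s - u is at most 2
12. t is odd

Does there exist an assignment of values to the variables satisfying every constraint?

Satisfiable

One satisfying assignment is p = 4, q = 1, r = 1, s = 2, t = 3, u = 2.
For the less obvious constraints — constraint 3: s - r = 1; constraint 4: t - p = -1 — and the others hold by inspection.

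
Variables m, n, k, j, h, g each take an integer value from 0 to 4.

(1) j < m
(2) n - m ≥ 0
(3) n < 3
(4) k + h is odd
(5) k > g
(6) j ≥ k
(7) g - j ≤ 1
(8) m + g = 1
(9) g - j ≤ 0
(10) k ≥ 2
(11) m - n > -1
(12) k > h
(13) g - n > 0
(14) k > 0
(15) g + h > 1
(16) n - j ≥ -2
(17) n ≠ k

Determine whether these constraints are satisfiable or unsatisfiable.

Unsatisfiable

Constraints 1, 2, 5, 6, and 13 give k ≤ j, j < m, m ≤ n, n < g, g < k. Chaining: k ≤ j < m ≤ n < g < k, which forces k < k — impossible.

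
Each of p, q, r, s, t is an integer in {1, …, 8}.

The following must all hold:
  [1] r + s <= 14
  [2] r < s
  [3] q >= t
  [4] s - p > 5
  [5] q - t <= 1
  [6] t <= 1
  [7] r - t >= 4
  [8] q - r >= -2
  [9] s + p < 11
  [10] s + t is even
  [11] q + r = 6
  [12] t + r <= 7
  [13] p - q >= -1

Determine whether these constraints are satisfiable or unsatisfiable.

Constraints 5, 7, and 8 give t − q ≥ -1, q − r ≥ -2, r − t ≥ 4.
Adding all 3 inequalities: the left sides telescope to 0, and the right sides sum to (-1) + (-2) + 4 = 1. So 0 ≥ 1, which is false.

Unsatisfiable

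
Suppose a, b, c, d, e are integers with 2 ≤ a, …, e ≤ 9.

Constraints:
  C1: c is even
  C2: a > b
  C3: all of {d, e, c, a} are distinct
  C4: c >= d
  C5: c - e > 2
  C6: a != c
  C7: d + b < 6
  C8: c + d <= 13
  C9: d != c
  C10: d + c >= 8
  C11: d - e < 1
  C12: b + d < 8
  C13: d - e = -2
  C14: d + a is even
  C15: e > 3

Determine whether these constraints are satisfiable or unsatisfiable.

Satisfiable

The assignment a = 6, b = 3, c = 8, d = 2, e = 4 works:
  constraint 5 holds since c - e = 4.
  constraint 7 holds since d + b = 5.
  constraint 8 holds since c + d = 10.
The rest check out directly.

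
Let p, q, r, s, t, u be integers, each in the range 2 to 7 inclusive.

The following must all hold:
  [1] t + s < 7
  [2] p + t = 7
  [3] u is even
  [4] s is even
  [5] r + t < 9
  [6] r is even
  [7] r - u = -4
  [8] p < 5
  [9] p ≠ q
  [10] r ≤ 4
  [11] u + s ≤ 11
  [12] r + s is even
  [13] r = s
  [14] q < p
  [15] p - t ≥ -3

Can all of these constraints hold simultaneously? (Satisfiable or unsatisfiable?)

The assignment p = 3, q = 2, r = 2, s = 2, t = 4, u = 6 works:
  constraint 1 holds since t + s = 6.
  constraint 2 holds since p + t = 7.
The rest check out directly.

Satisfiable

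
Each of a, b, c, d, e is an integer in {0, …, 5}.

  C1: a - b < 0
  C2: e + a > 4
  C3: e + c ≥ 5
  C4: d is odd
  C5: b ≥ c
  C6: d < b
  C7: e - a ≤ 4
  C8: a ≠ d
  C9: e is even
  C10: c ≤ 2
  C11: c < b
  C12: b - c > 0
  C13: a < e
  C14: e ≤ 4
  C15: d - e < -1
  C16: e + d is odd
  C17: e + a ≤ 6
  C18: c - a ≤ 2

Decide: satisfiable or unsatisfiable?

Satisfiable

One satisfying assignment is a = 2, b = 3, c = 2, d = 1, e = 4.
For the less obvious constraints — constraint 1: a - b = -1; constraint 2: e + a = 6 — and the others hold by inspection.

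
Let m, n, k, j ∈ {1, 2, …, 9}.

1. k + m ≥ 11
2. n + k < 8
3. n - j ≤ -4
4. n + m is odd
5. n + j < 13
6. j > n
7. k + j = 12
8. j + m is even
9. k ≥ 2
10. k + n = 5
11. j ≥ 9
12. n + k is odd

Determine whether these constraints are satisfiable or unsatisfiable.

The assignment m = 9, n = 2, k = 3, j = 9 works:
  constraint 1 holds since k + m = 12.
  constraint 2 holds since n + k = 5.
The rest check out directly.

Satisfiable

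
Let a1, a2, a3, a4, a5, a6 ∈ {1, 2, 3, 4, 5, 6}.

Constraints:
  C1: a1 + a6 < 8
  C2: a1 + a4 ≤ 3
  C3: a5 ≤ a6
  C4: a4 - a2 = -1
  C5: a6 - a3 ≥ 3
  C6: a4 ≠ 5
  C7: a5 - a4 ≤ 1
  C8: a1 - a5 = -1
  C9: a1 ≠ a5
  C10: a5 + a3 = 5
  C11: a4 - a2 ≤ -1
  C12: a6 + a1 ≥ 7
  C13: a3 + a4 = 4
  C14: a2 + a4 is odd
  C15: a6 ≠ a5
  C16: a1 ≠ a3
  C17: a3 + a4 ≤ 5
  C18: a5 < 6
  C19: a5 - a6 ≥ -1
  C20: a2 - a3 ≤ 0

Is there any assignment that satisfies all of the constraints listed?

Unsatisfiable

Constraints 5, 7, 11, 19, and 20 give a3 − a2 ≥ 0, a2 − a4 ≥ 1, a4 − a5 ≥ -1, a5 − a6 ≥ -1, a6 − a3 ≥ 3.
Adding all 5 inequalities: the left sides telescope to 0, and the right sides sum to 0 + 1 + (-1) + (-1) + 3 = 2. So 0 ≥ 2, which is false.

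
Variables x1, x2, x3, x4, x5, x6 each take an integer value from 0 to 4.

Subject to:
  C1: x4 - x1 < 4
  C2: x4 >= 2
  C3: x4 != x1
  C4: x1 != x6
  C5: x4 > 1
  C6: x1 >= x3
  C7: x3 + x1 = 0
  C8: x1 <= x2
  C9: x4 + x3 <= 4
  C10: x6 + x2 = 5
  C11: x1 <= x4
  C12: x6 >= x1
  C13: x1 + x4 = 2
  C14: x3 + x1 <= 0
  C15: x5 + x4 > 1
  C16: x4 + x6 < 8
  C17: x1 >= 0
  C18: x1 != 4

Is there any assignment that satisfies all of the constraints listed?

One satisfying assignment is x1 = 0, x2 = 2, x3 = 0, x4 = 2, x5 = 2, x6 = 3.
For the less obvious constraints — constraint 1: x4 - x1 = 2; constraint 7: x3 + x1 = 0 — and the others hold by inspection.

Satisfiable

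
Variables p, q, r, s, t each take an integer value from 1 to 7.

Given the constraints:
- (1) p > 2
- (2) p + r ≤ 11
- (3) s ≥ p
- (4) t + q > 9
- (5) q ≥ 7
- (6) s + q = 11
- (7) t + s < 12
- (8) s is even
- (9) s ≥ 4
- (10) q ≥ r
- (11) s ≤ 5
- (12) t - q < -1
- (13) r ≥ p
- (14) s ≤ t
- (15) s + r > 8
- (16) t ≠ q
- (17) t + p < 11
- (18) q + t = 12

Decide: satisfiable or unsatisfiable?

The assignment p = 3, q = 7, r = 7, s = 4, t = 5 works:
  constraint 2 holds since p + r = 10.
  constraint 4 holds since t + q = 12.
The rest check out directly.

Satisfiable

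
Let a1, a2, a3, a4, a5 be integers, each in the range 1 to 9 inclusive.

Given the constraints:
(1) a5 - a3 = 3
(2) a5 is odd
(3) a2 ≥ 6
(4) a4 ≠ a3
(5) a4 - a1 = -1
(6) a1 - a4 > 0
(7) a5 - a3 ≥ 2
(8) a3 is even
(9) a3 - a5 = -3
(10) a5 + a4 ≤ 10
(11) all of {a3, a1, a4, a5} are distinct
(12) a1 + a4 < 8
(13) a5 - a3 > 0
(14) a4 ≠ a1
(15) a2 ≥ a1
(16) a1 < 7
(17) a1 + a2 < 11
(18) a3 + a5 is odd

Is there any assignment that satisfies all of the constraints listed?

Satisfiable

One satisfying assignment is a1 = 3, a2 = 7, a3 = 4, a4 = 2, a5 = 7.
For the less obvious constraints — constraint 1: a5 - a3 = 3; constraint 5: a4 - a1 = -1; constraint 6: a1 - a4 = 1 — and the others hold by inspection.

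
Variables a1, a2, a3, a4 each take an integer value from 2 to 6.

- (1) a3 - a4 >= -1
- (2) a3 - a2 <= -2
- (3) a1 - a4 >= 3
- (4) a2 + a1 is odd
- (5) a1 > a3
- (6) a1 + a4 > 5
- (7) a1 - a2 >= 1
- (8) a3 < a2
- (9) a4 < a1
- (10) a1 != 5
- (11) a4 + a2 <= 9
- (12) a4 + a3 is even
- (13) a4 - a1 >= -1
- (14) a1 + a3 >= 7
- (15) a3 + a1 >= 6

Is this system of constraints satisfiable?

Constraints 1, 2, 7, and 13 give a3 − a4 ≥ -1, a4 − a1 ≥ -1, a1 − a2 ≥ 1, a2 − a3 ≥ 2.
Adding all 4 inequalities: the left sides telescope to 0, and the right sides sum to (-1) + (-1) + 1 + 2 = 1. So 0 ≥ 1, which is false.

Unsatisfiable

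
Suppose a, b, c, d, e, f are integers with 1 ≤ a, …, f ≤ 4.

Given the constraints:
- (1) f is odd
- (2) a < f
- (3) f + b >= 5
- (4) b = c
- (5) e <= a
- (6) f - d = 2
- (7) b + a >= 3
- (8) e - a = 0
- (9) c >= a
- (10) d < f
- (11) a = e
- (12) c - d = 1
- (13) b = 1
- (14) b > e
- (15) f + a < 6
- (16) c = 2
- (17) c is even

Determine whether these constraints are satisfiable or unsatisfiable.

Unsatisfiable

Constraint 13 fixes b = 1 and constraint 16 fixes c = 2, but constraint 4 requires b = c. Since 1 ≠ 2, contradiction.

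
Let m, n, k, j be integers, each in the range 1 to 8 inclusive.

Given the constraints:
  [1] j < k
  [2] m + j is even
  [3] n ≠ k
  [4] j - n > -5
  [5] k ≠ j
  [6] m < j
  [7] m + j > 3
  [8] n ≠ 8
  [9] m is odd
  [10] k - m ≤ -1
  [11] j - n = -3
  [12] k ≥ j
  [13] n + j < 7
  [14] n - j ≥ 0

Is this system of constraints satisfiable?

Constraints 1, 6, and 10 give k < m, m < j, j < k. Chaining: k < m < j < k, which forces k < k — impossible.

Unsatisfiable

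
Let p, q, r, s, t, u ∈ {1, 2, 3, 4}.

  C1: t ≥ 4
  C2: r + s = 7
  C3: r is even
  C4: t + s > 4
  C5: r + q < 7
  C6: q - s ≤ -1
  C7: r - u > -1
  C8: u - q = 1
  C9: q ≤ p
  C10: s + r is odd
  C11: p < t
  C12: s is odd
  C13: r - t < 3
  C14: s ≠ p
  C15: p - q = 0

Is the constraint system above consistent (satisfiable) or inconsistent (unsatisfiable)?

Satisfiable

Take p = 2, q = 2, r = 4, s = 3, t = 4, u = 3. Then constraint 2: r + s = 7; constraint 4: t + s = 7, and every other listed constraint is also met.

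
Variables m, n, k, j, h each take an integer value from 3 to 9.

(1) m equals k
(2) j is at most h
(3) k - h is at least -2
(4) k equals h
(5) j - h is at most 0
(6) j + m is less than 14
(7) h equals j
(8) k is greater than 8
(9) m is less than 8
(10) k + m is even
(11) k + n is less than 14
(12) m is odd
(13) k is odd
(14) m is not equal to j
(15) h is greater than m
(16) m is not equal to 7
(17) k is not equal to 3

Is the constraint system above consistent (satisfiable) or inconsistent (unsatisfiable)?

Unsatisfiable

From constraints 1, 4, and 7, m = k = h = j, so m = j. But constraint 14 says m ≠ j. Contradiction.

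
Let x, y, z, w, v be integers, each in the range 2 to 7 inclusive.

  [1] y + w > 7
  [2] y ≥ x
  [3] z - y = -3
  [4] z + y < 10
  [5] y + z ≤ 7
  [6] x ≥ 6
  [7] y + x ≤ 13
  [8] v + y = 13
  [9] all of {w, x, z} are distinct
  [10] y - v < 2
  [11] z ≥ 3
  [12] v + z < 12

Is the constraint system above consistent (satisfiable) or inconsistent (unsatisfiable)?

From constraints 2 and 6: y ≥ x ≥ 6. From constraint 11: z ≥ 3. Hence y + z ≥ 9. But constraint 5 requires y + z ≤ 7, and 7 < 9. Contradiction.

Unsatisfiable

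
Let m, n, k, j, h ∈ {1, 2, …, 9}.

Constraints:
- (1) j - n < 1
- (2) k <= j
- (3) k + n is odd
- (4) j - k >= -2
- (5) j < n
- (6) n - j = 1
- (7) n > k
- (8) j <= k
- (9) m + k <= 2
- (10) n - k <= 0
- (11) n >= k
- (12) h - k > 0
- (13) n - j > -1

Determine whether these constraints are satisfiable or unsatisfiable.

Constraints 2, 5, and 10 give n ≤ k, k ≤ j, j < n. Chaining: n ≤ k ≤ j < n, which forces n < n — impossible.

Unsatisfiable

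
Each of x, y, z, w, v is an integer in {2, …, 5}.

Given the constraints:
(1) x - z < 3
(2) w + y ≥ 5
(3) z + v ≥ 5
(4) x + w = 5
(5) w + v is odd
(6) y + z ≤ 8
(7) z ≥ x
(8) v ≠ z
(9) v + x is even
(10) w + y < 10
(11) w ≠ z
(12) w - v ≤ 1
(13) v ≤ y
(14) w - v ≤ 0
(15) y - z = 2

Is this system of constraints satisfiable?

Satisfiable

Setting (x, y, z, w, v) = (2, 4, 2, 3, 4) satisfies everything: constraint 1: x - z = 0; constraint 2: w + y = 7; constraint 3: z + v = 6, and the others follow.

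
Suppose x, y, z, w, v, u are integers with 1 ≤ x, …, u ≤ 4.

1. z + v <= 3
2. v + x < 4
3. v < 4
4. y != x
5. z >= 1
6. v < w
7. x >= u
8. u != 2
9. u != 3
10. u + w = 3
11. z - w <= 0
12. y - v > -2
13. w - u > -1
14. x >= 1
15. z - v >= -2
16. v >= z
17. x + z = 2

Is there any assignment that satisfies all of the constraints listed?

Setting (x, y, z, w, v, u) = (1, 2, 1, 2, 1, 1) satisfies everything: constraint 1: z + v = 2; constraint 2: v + x = 2, and the others follow.

Satisfiable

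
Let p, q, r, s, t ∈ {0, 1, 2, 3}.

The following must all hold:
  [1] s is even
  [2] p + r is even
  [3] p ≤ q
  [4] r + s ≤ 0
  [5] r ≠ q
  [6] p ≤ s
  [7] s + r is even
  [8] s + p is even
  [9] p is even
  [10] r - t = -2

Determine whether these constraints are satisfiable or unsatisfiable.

One satisfying assignment is p = 0, q = 3, r = 0, s = 0, t = 2.
For the less obvious constraints — constraint 4: r + s = 0; constraint 10: r - t = -2 — and the others hold by inspection.

Satisfiable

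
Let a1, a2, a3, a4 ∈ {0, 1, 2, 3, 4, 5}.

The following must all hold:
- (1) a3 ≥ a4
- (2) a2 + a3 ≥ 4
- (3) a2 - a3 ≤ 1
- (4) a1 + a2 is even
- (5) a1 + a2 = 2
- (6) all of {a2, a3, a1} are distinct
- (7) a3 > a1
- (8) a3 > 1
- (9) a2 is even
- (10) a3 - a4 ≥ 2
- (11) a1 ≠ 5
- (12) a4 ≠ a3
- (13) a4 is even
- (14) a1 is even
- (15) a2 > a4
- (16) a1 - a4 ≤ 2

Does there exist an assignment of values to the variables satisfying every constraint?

Try a1 = 0, a2 = 2, a3 = 4, a4 = 0.
Check constraint 2: a2 + a3 = 6; constraint 3: a2 - a3 = -2. The remaining constraints are straightforward to verify.

Satisfiable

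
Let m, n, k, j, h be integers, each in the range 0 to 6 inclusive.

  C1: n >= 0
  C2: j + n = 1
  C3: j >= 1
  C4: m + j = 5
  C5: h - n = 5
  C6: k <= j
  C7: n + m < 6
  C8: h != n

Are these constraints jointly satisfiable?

Try m = 4, n = 0, k = 0, j = 1, h = 5.
Check constraint 2: j + n = 1; constraint 4: m + j = 5. The remaining constraints are straightforward to verify.

Satisfiable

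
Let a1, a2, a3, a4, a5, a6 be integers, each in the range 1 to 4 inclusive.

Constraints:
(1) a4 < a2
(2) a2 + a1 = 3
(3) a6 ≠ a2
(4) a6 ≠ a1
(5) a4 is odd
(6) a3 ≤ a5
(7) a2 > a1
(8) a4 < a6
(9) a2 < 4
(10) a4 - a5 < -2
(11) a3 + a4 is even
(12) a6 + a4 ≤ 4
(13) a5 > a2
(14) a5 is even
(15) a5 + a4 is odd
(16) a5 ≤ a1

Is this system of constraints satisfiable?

Unsatisfiable

Constraints 7, 13, and 16 give a2 < a5, a5 ≤ a1, a1 < a2. Chaining: a2 < a5 ≤ a1 < a2, which forces a2 < a2 — impossible.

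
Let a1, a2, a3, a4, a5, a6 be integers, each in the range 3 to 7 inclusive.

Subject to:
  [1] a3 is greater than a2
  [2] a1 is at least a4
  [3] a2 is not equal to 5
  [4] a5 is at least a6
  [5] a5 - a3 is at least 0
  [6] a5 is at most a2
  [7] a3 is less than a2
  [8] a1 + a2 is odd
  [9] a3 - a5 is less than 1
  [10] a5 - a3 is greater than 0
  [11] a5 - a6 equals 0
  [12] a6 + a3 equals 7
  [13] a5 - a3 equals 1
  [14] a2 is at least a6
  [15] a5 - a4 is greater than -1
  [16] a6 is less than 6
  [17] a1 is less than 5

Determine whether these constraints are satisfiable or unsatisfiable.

Unsatisfiable

Constraints 1, 6, and 10 give a3 < a5, a5 ≤ a2, a2 < a3. Chaining: a3 < a5 ≤ a2 < a3, which forces a3 < a3 — impossible.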